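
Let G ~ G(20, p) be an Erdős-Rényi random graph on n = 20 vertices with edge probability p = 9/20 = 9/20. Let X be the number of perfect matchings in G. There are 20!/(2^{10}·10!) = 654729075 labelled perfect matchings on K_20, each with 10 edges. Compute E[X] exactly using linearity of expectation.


K_20 has 20!/(2^{10}·10!) = 654729075 labelled perfect matchings.
For each such perfect matching H, let X_H = 1 if all 10 edges of H are present in G. Then P[X_H = 1] = p^{10} = (9/20)^{10} = 3486784401/10240000000000.
By linearity of expectation: E[X] = Σ_H E[X_H] = 654729075 · p^{10} = 654729075 · 3486784401/10240000000000 = 91315965023646363/409600000000.
Numerically: E[X] ≈ 2.229e+05.

E[X] = 654729075 · (9/20)^{10} = 91315965023646363/409600000000 ≈ 2.229e+05.


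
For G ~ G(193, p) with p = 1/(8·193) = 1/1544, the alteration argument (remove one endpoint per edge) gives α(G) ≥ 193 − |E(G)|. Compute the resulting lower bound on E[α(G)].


E[|E(G)|] = C(193, 2)·p = 18528 · (1/1544) = 12.
E[α(G)] ≥ n − E[|E(G)|] = 193 − 12 = 181.
Numerically: ≈ 181.00000.
(This is only a lower bound; the true E[α(G)] may be larger.)

E[α(G)] ≥ 181 ≈ 181.00000.


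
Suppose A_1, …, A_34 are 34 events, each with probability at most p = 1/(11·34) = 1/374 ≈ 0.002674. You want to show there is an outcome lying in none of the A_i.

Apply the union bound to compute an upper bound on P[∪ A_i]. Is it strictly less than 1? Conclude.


Union bound: P[∪_{i=1}^{34} A_i] ≤ Σ_i P[A_i] ≤ 34·p = 34·(1/374) = 1/11.
Numerically: 1/11 ≈ 0.090909.
Is 1/11 < 1? YES.
Since P[∪ A_i] ≤ 1/11 < 1, the complement has P[∩ A_i^c] ≥ 1 − 1/11 = 10/11 > 0, so some outcome avoids every A_i.

34·p = 1/11 ≈ 0.090909; existence CERTIFIED by the union bound.


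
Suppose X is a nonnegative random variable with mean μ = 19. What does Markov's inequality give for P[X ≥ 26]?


μ = E[X] = 19, a = 26.
Markov: P[X ≥ 26] ≤ μ/a = (19)/26 = 19/26.
Numerically: ≈ 0.73077.
(Since a = 26 > μ = 19.00000, the bound 19/26 is < 1 and informative.)

P[X ≥ 26] ≤ 19/26 ≈ 0.73077.


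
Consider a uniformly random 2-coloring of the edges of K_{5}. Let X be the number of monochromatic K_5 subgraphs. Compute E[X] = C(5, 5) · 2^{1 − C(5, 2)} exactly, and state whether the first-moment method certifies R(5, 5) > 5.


E[X] = C(5, 5) · 2^{1 − 10} = 1 · 2^{−9} = 1/512.
As a reduced fraction: E[X] = 1/512 ≈ 0.0020.
Is E[X] < 1? YES.
Since E[X] < 1, there exists a 2-coloring of K_{5} with no monochromatic K_5; hence R(5, 5) > 5.

E[X] = 1/512 ≈ 0.0020; E[X] < 1, so R(5, 5) > 5.


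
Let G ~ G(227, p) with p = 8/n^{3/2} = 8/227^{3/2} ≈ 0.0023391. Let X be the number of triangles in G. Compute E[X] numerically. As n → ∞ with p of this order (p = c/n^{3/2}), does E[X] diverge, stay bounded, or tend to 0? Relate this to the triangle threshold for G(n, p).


Number of potential triangles: C(227, 3) = 1923825.
Each occurs with probability p³ ≈ (0.0023391)³ ≈ 1.2798339e-08.
By linearity: E[X] = C(227, 3)·p³ ≈ 1923825 · 1.2798339e-08 ≈ 0.02462.
Since α = 3/2 > 1, p = c/n^{3/2} = o(1/n) is below the triangle threshold p ~ 1/n. Asymptotically E[X] ~ (c³/6)·n^{3(1−α)} = (8³/6)·n^{-1.5} → 0, so by Markov's inequality G has no triangles w.h.p.

E[X] ≈ 0.02462; in regime p = Θ(1/n^{3/2}) E[X] tends to 0 (below the triangle threshold p ~ 1/n).


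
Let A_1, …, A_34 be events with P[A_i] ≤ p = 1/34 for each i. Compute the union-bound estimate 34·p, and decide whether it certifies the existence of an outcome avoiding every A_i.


Union bound: P[∪_{i=1}^{34} A_i] ≤ Σ_i P[A_i] ≤ 34·p = 34·(1/34) = 1.
Numerically: 1 ≈ 1.0000000.
Is 1 < 1? NO.
Since the bound 1 is ≥ 1, the union bound is uninformative here; it does NOT by itself certify existence.

34·p = 1 ≈ 1.0000000; existence NOT certified by the union bound.


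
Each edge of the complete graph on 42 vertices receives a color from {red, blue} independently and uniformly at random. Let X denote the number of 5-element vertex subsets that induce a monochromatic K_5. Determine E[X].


Let X = Σ_S X_S over the C(42, 5) = 850668 subsets S of size 5, where X_S = 1 if the K_5 on S is monochromatic.
For a fixed S, the K_5 on S has C(5, 2) = 10 edges. P[all 10 edges red] = (1/2)^10, and likewise for blue, so P[monochromatic] = 2·(1/2)^10 = 2^{1 − 10} = 1/512.
Summing: E[X] = C(42, 5) · 2^{1 − 10} = 850668 · 1/512 = 212667/128.
Numerically: E[X] ≈ 1661.461.

E[X] = C(42,5)·2^(1−C(5,2)) = 212667/128 ≈ 1661.461.


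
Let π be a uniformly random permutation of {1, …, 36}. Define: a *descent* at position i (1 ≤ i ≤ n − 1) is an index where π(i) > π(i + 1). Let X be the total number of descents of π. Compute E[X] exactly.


Write X = Σ X_I over i = 1, …, 35, with X_I the indicator of one descent.
There are 35 indicators.
For each fixed i, the pair (π(i), π(i+1)) is a uniformly random ordered pair of distinct values from {1, …, 36}; by symmetry P[π(i) > π(i+1)] = 1/2.
By linearity: E[X] = 35 · (1/2) = (36 − 1) · (1/2) = 35/2 ≈ 17.50000.

E[X] = 35/2 = 17.50000.


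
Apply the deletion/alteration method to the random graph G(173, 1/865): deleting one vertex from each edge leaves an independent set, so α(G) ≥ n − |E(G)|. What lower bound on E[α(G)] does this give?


E[|E(G)|] = C(173, 2)·p = 14878 · (1/865) = 86/5.
E[α(G)] ≥ n − E[|E(G)|] = 173 − 86/5 = 779/5.
Numerically: ≈ 155.8000.
(This is only a lower bound; the true E[α(G)] may be larger.)

E[α(G)] ≥ 779/5 ≈ 155.8000.


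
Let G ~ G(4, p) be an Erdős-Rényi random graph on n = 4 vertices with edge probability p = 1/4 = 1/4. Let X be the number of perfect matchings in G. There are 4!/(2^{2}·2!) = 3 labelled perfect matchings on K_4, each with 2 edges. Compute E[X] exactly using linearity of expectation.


K_4 has 4!/(2^{2}·2!) = 3 labelled perfect matchings.
For each such perfect matching H, let X_H = 1 if all 2 edges of H are present in G. Then P[X_H = 1] = p^{2} = (1/4)^{2} = 1/16.
By linearity of expectation: E[X] = Σ_H E[X_H] = 3 · p^{2} = 3 · 1/16 = 3/16.
Numerically: E[X] ≈ 0.188.

E[X] = 3 · (1/4)^{2} = 3/16 ≈ 0.188.


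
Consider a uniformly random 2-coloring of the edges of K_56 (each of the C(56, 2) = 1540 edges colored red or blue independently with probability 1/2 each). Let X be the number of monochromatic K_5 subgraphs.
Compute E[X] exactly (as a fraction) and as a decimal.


Let X = Σ_S X_S over the C(56, 5) = 3819816 subsets S of size 5, where X_S = 1 if the K_5 on S is monochromatic.
For a fixed S, the K_5 on S has C(5, 2) = 10 edges. P[all 10 edges red] = (1/2)^10, and likewise for blue, so P[monochromatic] = 2·(1/2)^10 = 2^{1 − 10} = 1/512.
By linearity: E[X] = C(56, 5) · 2^{1 − 10} = 3819816 · 1/512 = 477477/64.
Numerically: E[X] ≈ 7460.578.

E[X] = C(56,5)·2^(1−C(5,2)) = 477477/64 ≈ 7460.578.


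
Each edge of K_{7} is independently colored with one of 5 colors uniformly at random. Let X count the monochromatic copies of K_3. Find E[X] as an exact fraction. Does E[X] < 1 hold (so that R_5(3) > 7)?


E[X] = C(7, 3) · 5^{1 − 3} = 35 · 5^{−2} = 35/25.
As a reduced fraction: E[X] = 7/5 ≈ 1.400000.
Is E[X] < 1? NO.
Since E[X] ≥ 1, the first-moment bound is inconclusive at n = 7; it does NOT by itself certify R_5(3) > 7.

E[X] = 7/5 ≈ 1.400000; E[X] ≥ 1; first-moment method inconclusive here.


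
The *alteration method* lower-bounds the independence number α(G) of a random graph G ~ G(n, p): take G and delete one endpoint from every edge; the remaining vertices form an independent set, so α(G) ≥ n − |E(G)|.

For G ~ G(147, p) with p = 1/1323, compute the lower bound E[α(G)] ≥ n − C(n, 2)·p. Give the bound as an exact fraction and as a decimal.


E[|E(G)|] = C(147, 2)·p = 10731 · (1/1323) = 73/9.
E[α(G)] ≥ n − E[|E(G)|] = 147 − 73/9 = 1250/9.
Numerically: ≈ 138.88889.
(This is only a lower bound; the true E[α(G)] may be larger.)

E[α(G)] ≥ 1250/9 ≈ 138.88889.


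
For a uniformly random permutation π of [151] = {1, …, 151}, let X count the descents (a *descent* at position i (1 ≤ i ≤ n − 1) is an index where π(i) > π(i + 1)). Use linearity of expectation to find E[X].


Write X = Σ X_I over i = 1, …, 150, with X_I the indicator of one descent.
There are 150 indicators.
For each fixed i, the pair (π(i), π(i+1)) is a uniformly random ordered pair of distinct values from {1, …, 151}; by symmetry P[π(i) > π(i+1)] = 1/2.
By linearity: E[X] = 150 · (1/2) = (151 − 1) · (1/2) = 75 ≈ 75.00000.

E[X] = 75 = 75.00000.


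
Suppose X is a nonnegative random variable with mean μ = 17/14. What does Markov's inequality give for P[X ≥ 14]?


μ = E[X] = 17/14, a = 14.
Markov: P[X ≥ 14] ≤ μ/a = (17/14)/14 = 17/196.
Numerically: ≈ 0.0867.
(Since a = 14 > μ = 1.2143, the bound 17/196 is < 1 and informative.)

P[X ≥ 14] ≤ 17/196 ≈ 0.0867.


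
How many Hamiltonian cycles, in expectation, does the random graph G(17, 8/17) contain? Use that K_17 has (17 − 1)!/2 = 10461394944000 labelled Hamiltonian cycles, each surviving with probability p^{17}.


K_17 has (17 − 1)!/2 = 10461394944000 labelled Hamiltonian cycles.
For each such Hamiltonian cycle H, let X_H = 1 if all 17 edges of H are present in G. Then P[X_H = 1] = p^{17} = (8/17)^{17} = 2251799813685248/827240261886336764177.
By linearity of expectation: E[X] = Σ_H E[X_H] = 10461394944000 · p^{17} = 10461394944000 · 2251799813685248/827240261886336764177 = 23556967185786995434586112000/827240261886336764177.
Numerically: E[X] ≈ 2.848e+07.

E[X] = 10461394944000 · (8/17)^{17} = 23556967185786995434586112000/827240261886336764177 ≈ 2.848e+07.


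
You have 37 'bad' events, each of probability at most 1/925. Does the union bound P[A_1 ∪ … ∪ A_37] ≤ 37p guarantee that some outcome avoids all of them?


Union bound: P[∪_{i=1}^{37} A_i] ≤ Σ_i P[A_i] ≤ 37·p = 37·(1/925) = 1/25.
Numerically: 1/25 ≈ 0.0400.
Is 1/25 < 1? YES.
Since P[∪ A_i] ≤ 1/25 < 1, the complement has P[∩ A_i^c] ≥ 1 − 1/25 = 24/25 > 0, so some outcome avoids every A_i.

37·p = 1/25 ≈ 0.0400; existence CERTIFIED by the union bound.


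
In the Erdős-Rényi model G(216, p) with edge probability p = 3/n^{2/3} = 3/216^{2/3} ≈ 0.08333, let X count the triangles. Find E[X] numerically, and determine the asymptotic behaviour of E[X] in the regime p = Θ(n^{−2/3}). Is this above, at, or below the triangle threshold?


Number of potential triangles: C(216, 3) = 1656360.
Each occurs with probability p³ ≈ (0.08333)³ ≈ 5.787037e-04.
By linearity: E[X] = C(216, 3)·p³ ≈ 1656360 · 5.787037e-04 ≈ 958.5417.
Since α = 2/3 < 1, p = c/n^{2/3} ≫ 1/n is above the triangle threshold p ~ 1/n. Asymptotically E[X] ~ (c³/6)·n^{3(1−α)} = (3³/6)·n^{1} → ∞; triangles are abundant w.h.p.

E[X] ≈ 958.5417; in regime p = Θ(1/n^{2/3}) E[X] diverges (above the triangle threshold p ~ 1/n).


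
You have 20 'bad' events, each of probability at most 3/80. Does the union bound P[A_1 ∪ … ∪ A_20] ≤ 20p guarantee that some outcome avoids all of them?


Union bound: P[∪_{i=1}^{20} A_i] ≤ Σ_i P[A_i] ≤ 20·p = 20·(3/80) = 3/4.
Numerically: 3/4 ≈ 0.7500000.
Is 3/4 < 1? YES.
Since P[∪ A_i] ≤ 3/4 < 1, the complement has P[∩ A_i^c] ≥ 1 − 3/4 = 1/4 > 0, so some outcome avoids every A_i.

20·p = 3/4 ≈ 0.7500000; existence CERTIFIED by the union bound.


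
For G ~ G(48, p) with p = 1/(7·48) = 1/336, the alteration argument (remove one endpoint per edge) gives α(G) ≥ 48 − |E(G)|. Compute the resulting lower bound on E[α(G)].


E[|E(G)|] = C(48, 2)·p = 1128 · (1/336) = 47/14.
E[α(G)] ≥ n − E[|E(G)|] = 48 − 47/14 = 625/14.
Numerically: ≈ 44.643.
(This is only a lower bound; the true E[α(G)] may be larger.)

E[α(G)] ≥ 625/14 ≈ 44.643.


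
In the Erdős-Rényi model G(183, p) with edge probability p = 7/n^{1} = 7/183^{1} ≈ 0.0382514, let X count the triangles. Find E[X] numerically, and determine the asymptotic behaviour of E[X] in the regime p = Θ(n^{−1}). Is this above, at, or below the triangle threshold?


Number of potential triangles: C(183, 3) = 1004731.
Each occurs with probability p³ ≈ (0.0382514)³ ≈ 5.59681370e-05.
By linearity: E[X] = C(183, 3)·p³ ≈ 1004731 · 5.59681370e-05 ≈ 56.232922.
Here α = 1, so p = 7/n is exactly at the triangle threshold p ~ 1/n. Asymptotically E[X] → c³/6 = 7³/6 = 343/6 ≈ 57.166667, a bounded constant. In this regime the triangle count is asymptotically Poisson(c³/6).

E[X] ≈ 56.232922; in regime p = Θ(1/n^{1}) E[X] stays bounded (at the triangle threshold p ~ 1/n).


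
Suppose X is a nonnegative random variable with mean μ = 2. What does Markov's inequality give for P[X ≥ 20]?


μ = E[X] = 2, a = 20.
Markov: P[X ≥ 20] ≤ μ/a = (2)/20 = 1/10.
Numerically: ≈ 0.100000.
(Since a = 20 > μ = 2.000000, the bound 1/10 is < 1 and informative.)

P[X ≥ 20] ≤ 1/10 ≈ 0.100000.


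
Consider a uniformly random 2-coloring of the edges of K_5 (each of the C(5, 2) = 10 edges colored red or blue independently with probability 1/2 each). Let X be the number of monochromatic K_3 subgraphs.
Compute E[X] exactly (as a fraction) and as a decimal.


Let X = Σ_S X_S over the C(5, 3) = 10 subsets S of size 3, where X_S = 1 if the K_3 on S is monochromatic.
For a fixed S, the K_3 on S has C(3, 2) = 3 edges. P[all 3 edges red] = (1/2)^3, and likewise for blue, so P[monochromatic] = 2·(1/2)^3 = 2^{1 − 3} = 1/4.
By linearity: E[X] = C(5, 3) · 2^{1 − 3} = 10 · 1/4 = 5/2.
Numerically: E[X] ≈ 2.500.

E[X] = C(5,3)·2^(1−C(3,2)) = 5/2 ≈ 2.500.


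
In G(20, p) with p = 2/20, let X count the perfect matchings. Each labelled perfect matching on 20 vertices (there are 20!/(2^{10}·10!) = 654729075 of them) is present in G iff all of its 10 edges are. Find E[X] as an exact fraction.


K_20 has 20!/(2^{10}·10!) = 654729075 labelled perfect matchings.
For each such perfect matching H, let X_H = 1 if all 10 edges of H are present in G. Then P[X_H = 1] = p^{10} = (1/10)^{10} = 1/10000000000.
By linearity: E[X] = Σ_H E[X_H] = 654729075 · p^{10} = 654729075 · 1/10000000000 = 26189163/400000000.
Numerically: E[X] ≈ 0.0654729.

E[X] = 654729075 · (1/10)^{10} = 26189163/400000000 ≈ 0.0654729.


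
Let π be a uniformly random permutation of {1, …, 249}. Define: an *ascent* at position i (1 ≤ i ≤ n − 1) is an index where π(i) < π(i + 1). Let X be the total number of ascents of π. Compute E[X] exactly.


Write X = Σ X_I over i = 1, …, 248, with X_I the indicator of one ascent.
There are 248 indicators.
For each fixed i, the pair (π(i), π(i+1)) is a uniformly random ordered pair of distinct values from {1, …, 249}; by symmetry P[π(i) < π(i+1)] = 1/2.
By linearity: E[X] = 248 · (1/2) = (249 − 1) · (1/2) = 124 ≈ 124.0000.

E[X] = 124 = 124.0000.


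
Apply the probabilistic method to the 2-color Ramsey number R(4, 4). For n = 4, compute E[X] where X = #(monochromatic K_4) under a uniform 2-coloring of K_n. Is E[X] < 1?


E[X] = C(4, 4) · 2^{1 − 6} = 1 · 2^{−5} = 1/32.
As a reduced fraction: E[X] = 1/32 ≈ 0.031250.
Is E[X] < 1? YES.
Since E[X] < 1, there exists a 2-coloring of K_{4} with no monochromatic K_4; hence R(4, 4) > 4.

E[X] = 1/32 ≈ 0.031250; E[X] < 1, so R(4, 4) > 4.


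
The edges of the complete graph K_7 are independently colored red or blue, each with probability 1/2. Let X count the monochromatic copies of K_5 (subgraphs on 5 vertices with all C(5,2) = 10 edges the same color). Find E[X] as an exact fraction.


Let X = Σ_S X_S over the C(7, 5) = 21 subsets S of size 5, where X_S = 1 if the K_5 on S is monochromatic.
For a fixed S, the K_5 on S has C(5, 2) = 10 edges. P[all 10 edges red] = (1/2)^10, and likewise for blue, so P[monochromatic] = 2·(1/2)^10 = 2^{1 − 10} = 1/512.
Summing: E[X] = C(7, 5) · 2^{1 − 10} = 21 · 1/512 = 21/512.
Numerically: E[X] ≈ 0.0410.

E[X] = C(7,5)·2^(1−C(5,2)) = 21/512 ≈ 0.0410.


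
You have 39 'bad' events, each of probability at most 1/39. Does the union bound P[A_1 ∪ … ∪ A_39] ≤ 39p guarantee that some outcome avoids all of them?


Union bound: P[∪_{i=1}^{39} A_i] ≤ Σ_i P[A_i] ≤ 39·p = 39·(1/39) = 1.
Numerically: 1 ≈ 1.0000000.
Is 1 < 1? NO.
Since the bound 1 is ≥ 1, the union bound is uninformative here; it does NOT by itself certify existence.

39·p = 1 ≈ 1.0000000; existence NOT certified by the union bound.


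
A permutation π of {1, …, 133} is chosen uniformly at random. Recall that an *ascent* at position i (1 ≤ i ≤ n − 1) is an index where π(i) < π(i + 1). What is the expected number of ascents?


Write X = Σ X_I over i = 1, …, 132, with X_I the indicator of one ascent.
There are 132 indicators.
For each fixed i, the pair (π(i), π(i+1)) is a uniformly random ordered pair of distinct values from {1, …, 133}; by symmetry P[π(i) < π(i+1)] = 1/2.
By linearity: E[X] = 132 · (1/2) = (133 − 1) · (1/2) = 66 ≈ 66.0000.

E[X] = 66 = 66.0000.


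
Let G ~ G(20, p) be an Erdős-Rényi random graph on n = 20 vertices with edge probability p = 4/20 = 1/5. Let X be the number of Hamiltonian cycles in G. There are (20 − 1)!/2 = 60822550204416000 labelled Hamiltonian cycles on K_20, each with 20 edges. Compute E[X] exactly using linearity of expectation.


K_20 has (20 − 1)!/2 = 60822550204416000 labelled Hamiltonian cycles.
For each such Hamiltonian cycle H, let X_H = 1 if all 20 edges of H are present in G. Then P[X_H = 1] = p^{20} = (1/5)^{20} = 1/95367431640625.
By linearity of expectation: E[X] = Σ_H E[X_H] = 60822550204416000 · p^{20} = 60822550204416000 · 1/95367431640625 = 486580401635328/762939453125.
Numerically: E[X] ≈ 638.

E[X] = 60822550204416000 · (1/5)^{20} = 486580401635328/762939453125 ≈ 638.


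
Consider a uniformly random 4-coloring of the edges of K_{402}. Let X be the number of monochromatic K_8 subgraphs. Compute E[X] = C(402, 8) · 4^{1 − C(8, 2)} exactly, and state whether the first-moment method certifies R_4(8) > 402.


E[X] = C(402, 8) · 4^{1 − 28} = 15770615726749950 · 4^{−27} = 15770615726749950/18014398509481984.
As a reduced fraction: E[X] = 7885307863374975/9007199254740992 ≈ 0.87545.
Is E[X] < 1? YES.
Since E[X] < 1, there exists a 4-coloring of K_{402} with no monochromatic K_8; hence R_4(8) > 402.

E[X] = 7885307863374975/9007199254740992 ≈ 0.87545; E[X] < 1, so R_4(8) > 402.


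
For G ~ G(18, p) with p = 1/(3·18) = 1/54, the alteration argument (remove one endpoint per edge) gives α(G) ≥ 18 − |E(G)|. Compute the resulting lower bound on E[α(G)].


E[|E(G)|] = C(18, 2)·p = 153 · (1/54) = 17/6.
E[α(G)] ≥ n − E[|E(G)|] = 18 − 17/6 = 91/6.
Numerically: ≈ 15.1667.
(This is only a lower bound; the true E[α(G)] may be larger.)

E[α(G)] ≥ 91/6 ≈ 15.1667.


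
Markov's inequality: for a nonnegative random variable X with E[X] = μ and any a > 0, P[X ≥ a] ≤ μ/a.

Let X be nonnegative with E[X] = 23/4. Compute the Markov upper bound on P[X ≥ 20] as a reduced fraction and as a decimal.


μ = E[X] = 23/4, a = 20.
Markov: P[X ≥ 20] ≤ μ/a = (23/4)/20 = 23/80.
Numerically: ≈ 0.287.
(Since a = 20 > μ = 5.750, the bound 23/80 is < 1 and informative.)

P[X ≥ 20] ≤ 23/80 ≈ 0.287.


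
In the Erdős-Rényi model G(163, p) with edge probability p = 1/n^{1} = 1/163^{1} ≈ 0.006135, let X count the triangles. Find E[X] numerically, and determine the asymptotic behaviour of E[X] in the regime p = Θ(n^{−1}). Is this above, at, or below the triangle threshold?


Number of potential triangles: C(163, 3) = 708561.
Each occurs with probability p³ ≈ (0.006135)³ ≈ 2.3090705e-07.
By linearity: E[X] = C(163, 3)·p³ ≈ 708561 · 2.3090705e-07 ≈ 0.16361.
Here α = 1, so p = 1/n is exactly at the triangle threshold p ~ 1/n. Asymptotically E[X] → c³/6 = 1³/6 = 1/6 ≈ 0.16667, a bounded constant. In this regime the triangle count is asymptotically Poisson(c³/6).

E[X] ≈ 0.16361; in regime p = Θ(1/n^{1}) E[X] stays bounded (at the triangle threshold p ~ 1/n).


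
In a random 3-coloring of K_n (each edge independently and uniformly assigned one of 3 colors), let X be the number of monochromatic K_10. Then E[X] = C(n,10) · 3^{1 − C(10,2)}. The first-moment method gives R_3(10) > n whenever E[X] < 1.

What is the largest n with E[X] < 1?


We need C(n, 10) · 3^{1 − 45} < 1, i.e. C(n, 10) < 3^{45 − 1} = 984770902183611232881.
Check values of n near the boundary:
  n = 567: C(567, 10) = 873787071273467749398; 873787071273467749398 < 984770902183611232881? YES
  n = 568: C(568, 10) = 889446337783744949208; 889446337783744949208 < 984770902183611232881? YES
  n = 569: C(569, 10) = 905357721286137524328; 905357721286137524328 < 984770902183611232881? YES
  n = 570: C(570, 10) = 921524823451961408691; 921524823451961408691 < 984770902183611232881? YES
  n = 571: C(571, 10) = 937951290893172842001; 937951290893172842001 < 984770902183611232881? YES
  n = 572: C(572, 10) = 954640815642161682606; 954640815642161682606 < 984770902183611232881? YES
  n = 573: C(573, 10) = 971597135635805762226; 971597135635805762226 < 984770902183611232881? YES
  n = 574: C(574, 10) = 988824035203816502691; 988824035203816502691 < 984770902183611232881? NO
  n = 575: C(575, 10) = 1006325345561406175305; 1006325345561406175305 < 984770902183611232881? NO
The largest n with C(n, 10) < 984770902183611232881 is n = 573 (where E[X] = 35985079097622435638/36472996377170786403 ≈ 0.98662). Hence R_3(10) > 573, i.e. R_3(10) ≥ 574.

Largest n = 573; hence R_3(10) > 573.


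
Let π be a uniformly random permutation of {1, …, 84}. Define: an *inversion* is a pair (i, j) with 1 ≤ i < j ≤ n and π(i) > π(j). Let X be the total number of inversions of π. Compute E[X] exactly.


Write X = Σ X_I over the C(84, 2) = 3486 pairs i < j, with X_I the indicator of one inversion.
There are 3486 indicators.
For each fixed pair i < j, the values π(i) and π(j) are two distinct elements of {1, …, 84} in uniformly random order; by symmetry P[π(i) > π(j)] = 1/2.
By linearity: E[X] = 3486 · (1/2) = C(84, 2) · (1/2) = 3486/2 = 1743 ≈ 1743.00000.

E[X] = 1743 = 1743.00000.


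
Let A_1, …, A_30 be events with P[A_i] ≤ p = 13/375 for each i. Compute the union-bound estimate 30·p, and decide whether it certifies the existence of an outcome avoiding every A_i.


Union bound: P[∪_{i=1}^{30} A_i] ≤ Σ_i P[A_i] ≤ 30·p = 30·(13/375) = 26/25.
Numerically: 26/25 ≈ 1.040.
Is 26/25 < 1? NO.
Since the bound 26/25 is ≥ 1, the union bound is uninformative here; it does NOT by itself certify existence.

30·p = 26/25 ≈ 1.040; existence NOT certified by the union bound.


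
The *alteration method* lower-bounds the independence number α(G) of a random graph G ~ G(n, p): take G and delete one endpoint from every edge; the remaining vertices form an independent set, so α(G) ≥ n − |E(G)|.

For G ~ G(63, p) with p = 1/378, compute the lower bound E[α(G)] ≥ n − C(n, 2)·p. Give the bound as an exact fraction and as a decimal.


E[|E(G)|] = C(63, 2)·p = 1953 · (1/378) = 31/6.
E[α(G)] ≥ n − E[|E(G)|] = 63 − 31/6 = 347/6.
Numerically: ≈ 57.833.
(This is only a lower bound; the true E[α(G)] may be larger.)

E[α(G)] ≥ 347/6 ≈ 57.833.


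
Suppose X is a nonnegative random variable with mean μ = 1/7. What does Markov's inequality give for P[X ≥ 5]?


μ = E[X] = 1/7, a = 5.
Markov: P[X ≥ 5] ≤ μ/a = (1/7)/5 = 1/35.
Numerically: ≈ 0.02857.
(Since a = 5 > μ = 0.14286, the bound 1/35 is < 1 and informative.)

P[X ≥ 5] ≤ 1/35 ≈ 0.02857.


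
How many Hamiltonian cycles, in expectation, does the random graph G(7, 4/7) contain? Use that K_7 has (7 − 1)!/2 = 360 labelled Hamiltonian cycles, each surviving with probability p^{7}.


K_7 has (7 − 1)!/2 = 360 labelled Hamiltonian cycles.
For each such Hamiltonian cycle H, let X_H = 1 if all 7 edges of H are present in G. Then P[X_H = 1] = p^{7} = (4/7)^{7} = 16384/823543.
By linearity: E[X] = Σ_H E[X_H] = 360 · p^{7} = 360 · 16384/823543 = 5898240/823543.
Numerically: E[X] ≈ 7.162.

E[X] = 360 · (4/7)^{7} = 5898240/823543 ≈ 7.162.


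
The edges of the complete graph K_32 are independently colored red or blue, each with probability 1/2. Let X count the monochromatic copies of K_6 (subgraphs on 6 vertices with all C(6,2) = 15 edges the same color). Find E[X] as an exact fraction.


Let X = Σ_S X_S over the C(32, 6) = 906192 subsets S of size 6, where X_S = 1 if the K_6 on S is monochromatic.
For a fixed S, the K_6 on S has C(6, 2) = 15 edges. P[all 15 edges red] = (1/2)^15, and likewise for blue, so P[monochromatic] = 2·(1/2)^15 = 2^{1 − 15} = 1/16384.
Summing: E[X] = C(32, 6) · 2^{1 − 15} = 906192 · 1/16384 = 56637/1024.
Numerically: E[X] ≈ 55.309570.

E[X] = C(32,6)·2^(1−C(6,2)) = 56637/1024 ≈ 55.309570.


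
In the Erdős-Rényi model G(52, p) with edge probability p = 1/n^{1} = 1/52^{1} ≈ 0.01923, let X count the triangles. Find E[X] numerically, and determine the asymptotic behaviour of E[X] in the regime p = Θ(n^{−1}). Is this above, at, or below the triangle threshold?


Number of potential triangles: C(52, 3) = 22100.
Each occurs with probability p³ ≈ (0.01923)³ ≈ 7.111971e-06.
By linearity: E[X] = C(52, 3)·p³ ≈ 22100 · 7.111971e-06 ≈ 0.1572.
Here α = 1, so p = 1/n is exactly at the triangle threshold p ~ 1/n. Asymptotically E[X] → c³/6 = 1³/6 = 1/6 ≈ 0.1667, a bounded constant. In this regime the triangle count is asymptotically Poisson(c³/6).

E[X] ≈ 0.1572; in regime p = Θ(1/n^{1}) E[X] stays bounded (at the triangle threshold p ~ 1/n).


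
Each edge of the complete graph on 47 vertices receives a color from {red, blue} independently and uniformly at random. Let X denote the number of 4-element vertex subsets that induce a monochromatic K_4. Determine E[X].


Let X = Σ_S X_S over the C(47, 4) = 178365 subsets S of size 4, where X_S = 1 if the K_4 on S is monochromatic.
For a fixed S, the K_4 on S has C(4, 2) = 6 edges. P[all 6 edges red] = (1/2)^6, and likewise for blue, so P[monochromatic] = 2·(1/2)^6 = 2^{1 − 6} = 1/32.
By linearity: E[X] = C(47, 4) · 2^{1 − 6} = 178365 · 1/32 = 178365/32.
Numerically: E[X] ≈ 5573.906250.

E[X] = C(47,4)·2^(1−C(4,2)) = 178365/32 ≈ 5573.906250.


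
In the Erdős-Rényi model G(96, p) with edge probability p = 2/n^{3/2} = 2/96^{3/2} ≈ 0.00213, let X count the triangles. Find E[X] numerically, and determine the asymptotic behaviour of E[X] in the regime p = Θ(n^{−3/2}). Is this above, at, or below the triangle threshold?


Number of potential triangles: C(96, 3) = 142880.
Each occurs with probability p³ ≈ (0.00213)³ ≈ 9.61323e-09.
By linearity: E[X] = C(96, 3)·p³ ≈ 142880 · 9.61323e-09 ≈ 0.001.
Since α = 3/2 > 1, p = c/n^{3/2} = o(1/n) is below the triangle threshold p ~ 1/n. Asymptotically E[X] ~ (c³/6)·n^{3(1−α)} = (2³/6)·n^{-1.5} → 0, so by Markov's inequality G has no triangles w.h.p.

E[X] ≈ 0.001; in regime p = Θ(1/n^{3/2}) E[X] tends to 0 (below the triangle threshold p ~ 1/n).


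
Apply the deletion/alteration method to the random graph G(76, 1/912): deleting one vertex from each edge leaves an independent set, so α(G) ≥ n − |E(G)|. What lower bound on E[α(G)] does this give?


E[|E(G)|] = C(76, 2)·p = 2850 · (1/912) = 25/8.
E[α(G)] ≥ n − E[|E(G)|] = 76 − 25/8 = 583/8.
Numerically: ≈ 72.875000.
(This is only a lower bound; the true E[α(G)] may be larger.)

E[α(G)] ≥ 583/8 ≈ 72.875000.


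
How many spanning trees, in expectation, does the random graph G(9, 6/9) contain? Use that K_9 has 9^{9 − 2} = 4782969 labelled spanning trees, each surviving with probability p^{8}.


K_9 has 9^{9 − 2} = 4782969 labelled spanning trees.
For each such spanning tree H, let X_H = 1 if all 8 edges of H are present in G. Then P[X_H = 1] = p^{8} = (2/3)^{8} = 256/6561.
By linearity: E[X] = Σ_H E[X_H] = 4782969 · p^{8} = 4782969 · 256/6561 = 186624.
Numerically: E[X] ≈ 1.8662e+05.

E[X] = 4782969 · (2/3)^{8} = 186624 ≈ 1.8662e+05.


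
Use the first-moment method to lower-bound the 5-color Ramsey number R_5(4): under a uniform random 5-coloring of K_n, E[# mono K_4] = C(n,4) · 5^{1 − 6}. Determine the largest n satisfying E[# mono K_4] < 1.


We need C(n, 4) · 5^{1 − 6} < 1, i.e. C(n, 4) < 5^{6 − 1} = 3125.
Check values of n near the boundary:
  n = 17: C(17, 4) = 2380; 2380 < 3125? YES
  n = 18: C(18, 4) = 3060; 3060 < 3125? YES
  n = 19: C(19, 4) = 3876; 3876 < 3125? NO
  n = 20: C(20, 4) = 4845; 4845 < 3125? NO
  n = 21: C(21, 4) = 5985; 5985 < 3125? NO
The largest n with C(n, 4) < 3125 is n = 18 (where E[X] = 612/625 ≈ 0.9792). Hence R_5(4) > 18, i.e. R_5(4) ≥ 19.

Largest n = 18; hence R_5(4) > 18.


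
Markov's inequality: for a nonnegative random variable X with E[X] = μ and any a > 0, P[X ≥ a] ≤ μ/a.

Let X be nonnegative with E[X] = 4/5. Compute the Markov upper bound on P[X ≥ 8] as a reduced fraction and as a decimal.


μ = E[X] = 4/5, a = 8.
Markov: P[X ≥ 8] ≤ μ/a = (4/5)/8 = 1/10.
Numerically: ≈ 0.100.
(Since a = 8 > μ = 0.800, the bound 1/10 is < 1 and informative.)

P[X ≥ 8] ≤ 1/10 ≈ 0.100.


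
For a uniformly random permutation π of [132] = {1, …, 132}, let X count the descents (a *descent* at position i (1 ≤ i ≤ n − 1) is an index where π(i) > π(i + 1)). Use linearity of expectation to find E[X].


Write X = Σ X_I over i = 1, …, 131, with X_I the indicator of one descent.
There are 131 indicators.
For each fixed i, the pair (π(i), π(i+1)) is a uniformly random ordered pair of distinct values from {1, …, 132}; by symmetry P[π(i) > π(i+1)] = 1/2.
By linearity: E[X] = 131 · (1/2) = (132 − 1) · (1/2) = 131/2 ≈ 65.50000.

E[X] = 131/2 = 65.50000.


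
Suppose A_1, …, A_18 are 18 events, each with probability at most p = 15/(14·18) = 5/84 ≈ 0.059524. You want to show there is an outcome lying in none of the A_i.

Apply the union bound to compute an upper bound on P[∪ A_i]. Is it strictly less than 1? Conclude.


Union bound: P[∪_{i=1}^{18} A_i] ≤ Σ_i P[A_i] ≤ 18·p = 18·(5/84) = 15/14.
Numerically: 15/14 ≈ 1.071429.
Is 15/14 < 1? NO.
Since the bound 15/14 is ≥ 1, the union bound is uninformative here; it does NOT by itself certify existence.

18·p = 15/14 ≈ 1.071429; existence NOT certified by the union bound.


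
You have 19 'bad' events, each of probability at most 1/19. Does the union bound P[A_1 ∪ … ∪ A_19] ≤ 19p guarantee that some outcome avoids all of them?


Union bound: P[∪_{i=1}^{19} A_i] ≤ Σ_i P[A_i] ≤ 19·p = 19·(1/19) = 1.
Numerically: 1 ≈ 1.00000.
Is 1 < 1? NO.
Since the bound 1 is ≥ 1, the union bound is uninformative here; it does NOT by itself certify existence.

19·p = 1 ≈ 1.00000; existence NOT certified by the union bound.


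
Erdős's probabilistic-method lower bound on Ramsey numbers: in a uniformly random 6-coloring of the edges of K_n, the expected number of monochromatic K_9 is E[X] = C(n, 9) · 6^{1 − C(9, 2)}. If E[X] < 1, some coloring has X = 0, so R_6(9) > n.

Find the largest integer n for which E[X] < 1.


We need C(n, 9) · 6^{1 − 36} < 1, i.e. C(n, 9) < 6^{36 − 1} = 1719070799748422591028658176.
Check values of n near the boundary:
  n = 4405: C(4405, 9) = 1706862792900636302463627150; 1706862792900636302463627150 < 1719070799748422591028658176? YES
  n = 4406: C(4406, 9) = 1710356485221788389505285700; 1710356485221788389505285700 < 1719070799748422591028658176? YES
  n = 4407: C(4407, 9) = 1713856532599459170657070050; 1713856532599459170657070050 < 1719070799748422591028658176? YES
  n = 4408: C(4408, 9) = 1717362945146264156457459600; 1717362945146264156457459600 < 1719070799748422591028658176? YES
  n = 4409: C(4409, 9) = 1720875732988608787686577131; 1720875732988608787686577131 < 1719070799748422591028658176? NO
  n = 4410: C(4410, 9) = 1724394906266704102180823710; 1724394906266704102180823710 < 1719070799748422591028658176? NO
The largest n with C(n, 9) < 1719070799748422591028658176 is n = 4408 (where E[X] = 35778394690547169926197075/35813974994758803979763712 ≈ 0.999). Hence R_6(9) > 4408, i.e. R_6(9) ≥ 4409.

Largest n = 4408; hence R_6(9) > 4408.


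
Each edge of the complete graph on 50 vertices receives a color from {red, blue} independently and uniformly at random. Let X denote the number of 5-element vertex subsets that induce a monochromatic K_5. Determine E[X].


Let X = Σ_S X_S over the C(50, 5) = 2118760 subsets S of size 5, where X_S = 1 if the K_5 on S is monochromatic.
For a fixed S, the K_5 on S has C(5, 2) = 10 edges. P[all 10 edges red] = (1/2)^10, and likewise for blue, so P[monochromatic] = 2·(1/2)^10 = 2^{1 − 10} = 1/512.
By linearity of expectation: E[X] = C(50, 5) · 2^{1 − 10} = 2118760 · 1/512 = 264845/64.
Numerically: E[X] ≈ 4138.2031.

E[X] = C(50,5)·2^(1−C(5,2)) = 264845/64 ≈ 4138.2031.


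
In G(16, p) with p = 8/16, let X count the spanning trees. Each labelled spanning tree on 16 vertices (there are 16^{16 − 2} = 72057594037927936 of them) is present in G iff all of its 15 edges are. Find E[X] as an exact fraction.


K_16 has 16^{16 − 2} = 72057594037927936 labelled spanning trees.
For each such spanning tree H, let X_H = 1 if all 15 edges of H are present in G. Then P[X_H = 1] = p^{15} = (1/2)^{15} = 1/32768.
By linearity of expectation: E[X] = Σ_H E[X_H] = 72057594037927936 · p^{15} = 72057594037927936 · 1/32768 = 2199023255552.
Numerically: E[X] ≈ 2.199e+12.

E[X] = 72057594037927936 · (1/2)^{15} = 2199023255552 ≈ 2.199e+12.


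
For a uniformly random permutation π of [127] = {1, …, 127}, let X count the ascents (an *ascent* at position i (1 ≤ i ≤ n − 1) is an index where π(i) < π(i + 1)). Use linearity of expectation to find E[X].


Write X = Σ X_I over i = 1, …, 126, with X_I the indicator of one ascent.
There are 126 indicators.
For each fixed i, the pair (π(i), π(i+1)) is a uniformly random ordered pair of distinct values from {1, …, 127}; by symmetry P[π(i) < π(i+1)] = 1/2.
By linearity: E[X] = 126 · (1/2) = (127 − 1) · (1/2) = 63 ≈ 63.0000.

E[X] = 63 = 63.0000.


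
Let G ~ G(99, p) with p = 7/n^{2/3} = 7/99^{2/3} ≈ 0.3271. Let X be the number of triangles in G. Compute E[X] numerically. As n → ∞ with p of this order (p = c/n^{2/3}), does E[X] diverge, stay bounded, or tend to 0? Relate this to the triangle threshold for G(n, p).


Number of potential triangles: C(99, 3) = 156849.
Each occurs with probability p³ ≈ (0.3271)³ ≈ 3.499643e-02.
By linearity: E[X] = C(99, 3)·p³ ≈ 156849 · 3.499643e-02 ≈ 5489.1549.
Since α = 2/3 < 1, p = c/n^{2/3} ≫ 1/n is above the triangle threshold p ~ 1/n. Asymptotically E[X] ~ (c³/6)·n^{3(1−α)} = (7³/6)·n^{1} → ∞; triangles are abundant w.h.p.

E[X] ≈ 5489.1549; in regime p = Θ(1/n^{2/3}) E[X] diverges (above the triangle threshold p ~ 1/n).


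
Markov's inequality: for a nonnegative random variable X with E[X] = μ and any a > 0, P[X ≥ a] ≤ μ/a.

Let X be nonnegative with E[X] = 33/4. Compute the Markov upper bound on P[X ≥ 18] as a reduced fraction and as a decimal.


μ = E[X] = 33/4, a = 18.
Markov: P[X ≥ 18] ≤ μ/a = (33/4)/18 = 11/24.
Numerically: ≈ 0.458333.
(Since a = 18 > μ = 8.250000, the bound 11/24 is < 1 and informative.)

P[X ≥ 18] ≤ 11/24 ≈ 0.458333.


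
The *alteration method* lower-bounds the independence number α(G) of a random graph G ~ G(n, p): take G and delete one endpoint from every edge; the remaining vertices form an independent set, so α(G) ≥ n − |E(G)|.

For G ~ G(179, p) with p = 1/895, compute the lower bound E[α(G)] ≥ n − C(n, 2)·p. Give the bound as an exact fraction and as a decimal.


E[|E(G)|] = C(179, 2)·p = 15931 · (1/895) = 89/5.
E[α(G)] ≥ n − E[|E(G)|] = 179 − 89/5 = 806/5.
Numerically: ≈ 161.2000.
(This is only a lower bound; the true E[α(G)] may be larger.)

E[α(G)] ≥ 806/5 ≈ 161.2000.


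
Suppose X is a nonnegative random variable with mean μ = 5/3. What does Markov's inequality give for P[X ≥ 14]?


μ = E[X] = 5/3, a = 14.
Markov: P[X ≥ 14] ≤ μ/a = (5/3)/14 = 5/42.
Numerically: ≈ 0.119048.
(Since a = 14 > μ = 1.666667, the bound 5/42 is < 1 and informative.)

P[X ≥ 14] ≤ 5/42 ≈ 0.119048.


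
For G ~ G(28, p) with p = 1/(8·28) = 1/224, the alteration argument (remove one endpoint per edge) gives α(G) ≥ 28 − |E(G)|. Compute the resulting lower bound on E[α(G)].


E[|E(G)|] = C(28, 2)·p = 378 · (1/224) = 27/16.
E[α(G)] ≥ n − E[|E(G)|] = 28 − 27/16 = 421/16.
Numerically: ≈ 26.31250.
(This is only a lower bound; the true E[α(G)] may be larger.)

E[α(G)] ≥ 421/16 ≈ 26.31250.


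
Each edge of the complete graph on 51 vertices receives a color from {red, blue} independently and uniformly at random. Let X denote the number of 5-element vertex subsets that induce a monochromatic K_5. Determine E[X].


Let X = Σ_S X_S over the C(51, 5) = 2349060 subsets S of size 5, where X_S = 1 if the K_5 on S is monochromatic.
For a fixed S, the K_5 on S has C(5, 2) = 10 edges. P[all 10 edges red] = (1/2)^10, and likewise for blue, so P[monochromatic] = 2·(1/2)^10 = 2^{1 − 10} = 1/512.
By linearity of expectation: E[X] = C(51, 5) · 2^{1 − 10} = 2349060 · 1/512 = 587265/128.
Numerically: E[X] ≈ 4588.00781.

E[X] = C(51,5)·2^(1−C(5,2)) = 587265/128 ≈ 4588.00781.


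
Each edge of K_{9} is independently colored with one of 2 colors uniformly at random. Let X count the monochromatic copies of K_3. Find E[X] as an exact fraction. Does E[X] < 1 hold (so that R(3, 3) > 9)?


E[X] = C(9, 3) · 2^{1 − 3} = 84 · 2^{−2} = 84/4.
As a reduced fraction: E[X] = 21 ≈ 21.000.
Is E[X] < 1? NO.
Since E[X] ≥ 1, the first-moment bound is inconclusive at n = 9; it does NOT by itself certify R(3, 3) > 9.

E[X] = 21 ≈ 21.000; E[X] ≥ 1; first-moment method inconclusive here.


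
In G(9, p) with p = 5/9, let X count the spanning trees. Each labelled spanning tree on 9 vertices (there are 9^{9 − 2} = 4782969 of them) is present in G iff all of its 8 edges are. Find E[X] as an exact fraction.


K_9 has 9^{9 − 2} = 4782969 labelled spanning trees.
For each such spanning tree H, let X_H = 1 if all 8 edges of H are present in G. Then P[X_H = 1] = p^{8} = (5/9)^{8} = 390625/43046721.
By linearity: E[X] = Σ_H E[X_H] = 4782969 · p^{8} = 4782969 · 390625/43046721 = 390625/9.
Numerically: E[X] ≈ 4.34e+04.

E[X] = 4782969 · (5/9)^{8} = 390625/9 ≈ 4.34e+04.


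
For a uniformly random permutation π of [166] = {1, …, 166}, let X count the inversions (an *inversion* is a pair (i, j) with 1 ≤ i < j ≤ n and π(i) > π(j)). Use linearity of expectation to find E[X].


Write X = Σ X_I over the C(166, 2) = 13695 pairs i < j, with X_I the indicator of one inversion.
There are 13695 indicators.
For each fixed pair i < j, the values π(i) and π(j) are two distinct elements of {1, …, 166} in uniformly random order; by symmetry P[π(i) > π(j)] = 1/2.
By linearity: E[X] = 13695 · (1/2) = C(166, 2) · (1/2) = 13695/2 = 13695/2 ≈ 6847.500.

E[X] = 13695/2 = 6847.500.


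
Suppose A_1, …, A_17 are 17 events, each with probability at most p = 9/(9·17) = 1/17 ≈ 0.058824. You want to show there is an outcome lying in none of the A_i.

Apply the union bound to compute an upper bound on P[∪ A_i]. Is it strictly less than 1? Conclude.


Union bound: P[∪_{i=1}^{17} A_i] ≤ Σ_i P[A_i] ≤ 17·p = 17·(1/17) = 1.
Numerically: 1 ≈ 1.000000.
Is 1 < 1? NO.
Since the bound 1 is ≥ 1, the union bound is uninformative here; it does NOT by itself certify existence.

17·p = 1 ≈ 1.000000; existence NOT certified by the union bound.


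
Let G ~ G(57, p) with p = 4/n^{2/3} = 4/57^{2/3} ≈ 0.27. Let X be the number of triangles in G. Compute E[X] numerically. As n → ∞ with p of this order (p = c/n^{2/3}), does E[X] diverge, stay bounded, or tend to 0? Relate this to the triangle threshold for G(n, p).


Number of potential triangles: C(57, 3) = 29260.
Each occurs with probability p³ ≈ (0.27)³ ≈ 1.96984e-02.
By linearity: E[X] = C(57, 3)·p³ ≈ 29260 · 1.96984e-02 ≈ 576.374.
Since α = 2/3 < 1, p = c/n^{2/3} ≫ 1/n is above the triangle threshold p ~ 1/n. Asymptotically E[X] ~ (c³/6)·n^{3(1−α)} = (4³/6)·n^{1} → ∞; triangles are abundant w.h.p.

E[X] ≈ 576.374; in regime p = Θ(1/n^{2/3}) E[X] diverges (above the triangle threshold p ~ 1/n).
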